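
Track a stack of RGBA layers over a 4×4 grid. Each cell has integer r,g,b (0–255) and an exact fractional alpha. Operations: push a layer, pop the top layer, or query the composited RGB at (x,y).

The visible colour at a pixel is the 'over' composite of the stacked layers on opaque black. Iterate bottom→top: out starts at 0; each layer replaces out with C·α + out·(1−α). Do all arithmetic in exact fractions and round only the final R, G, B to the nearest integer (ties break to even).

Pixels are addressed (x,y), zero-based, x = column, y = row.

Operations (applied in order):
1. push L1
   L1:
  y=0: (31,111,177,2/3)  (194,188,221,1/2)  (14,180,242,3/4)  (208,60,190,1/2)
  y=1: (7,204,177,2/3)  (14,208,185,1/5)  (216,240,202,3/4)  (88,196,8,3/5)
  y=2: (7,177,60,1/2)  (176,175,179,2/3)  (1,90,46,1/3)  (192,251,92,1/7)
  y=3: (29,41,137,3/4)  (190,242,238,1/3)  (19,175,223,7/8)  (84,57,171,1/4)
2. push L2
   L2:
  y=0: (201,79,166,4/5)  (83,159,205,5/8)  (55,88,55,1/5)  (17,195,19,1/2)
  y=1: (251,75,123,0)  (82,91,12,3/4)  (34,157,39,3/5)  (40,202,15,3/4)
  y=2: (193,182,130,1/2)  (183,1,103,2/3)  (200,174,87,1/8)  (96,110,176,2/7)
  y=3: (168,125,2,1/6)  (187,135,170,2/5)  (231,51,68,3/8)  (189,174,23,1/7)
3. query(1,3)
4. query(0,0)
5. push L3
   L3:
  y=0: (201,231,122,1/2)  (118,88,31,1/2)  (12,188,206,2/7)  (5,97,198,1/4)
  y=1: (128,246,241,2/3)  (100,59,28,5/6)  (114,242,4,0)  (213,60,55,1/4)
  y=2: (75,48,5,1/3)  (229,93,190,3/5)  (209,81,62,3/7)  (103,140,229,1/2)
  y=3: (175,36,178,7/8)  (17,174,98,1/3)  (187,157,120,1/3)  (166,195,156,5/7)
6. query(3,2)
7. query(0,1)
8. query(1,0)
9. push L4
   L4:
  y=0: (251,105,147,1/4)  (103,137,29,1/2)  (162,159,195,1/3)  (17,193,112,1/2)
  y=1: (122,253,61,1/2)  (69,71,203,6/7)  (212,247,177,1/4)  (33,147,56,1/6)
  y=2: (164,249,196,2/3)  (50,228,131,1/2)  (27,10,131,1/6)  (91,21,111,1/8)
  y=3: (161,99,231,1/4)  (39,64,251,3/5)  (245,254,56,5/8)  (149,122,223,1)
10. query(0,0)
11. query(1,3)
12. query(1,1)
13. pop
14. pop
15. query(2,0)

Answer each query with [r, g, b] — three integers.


(1,3) stack=L1,L2; from [0,0,0]:
L1 α=1/3: [190/3, 242/3, 238/3]
L2 α=2/5: [564/5, 512/5, 578/5]
→ [113, 102, 116]

at x=0,y=0 over L1,L2:
+L1 (α=2/3) → [62/3, 74, 118]
+L2 (α=4/5) → [2474/15, 78, 782/5]
rounded: [165, 78, 156]

(3,2) stack=L1,L2,L3; from [0,0,0]:
after L1 α=1/7: [192/7, 251/7, 92/7]
after L2 α=2/7: [2304/49, 2795/49, 2924/49]
after L3 α=1/2: [7351/98, 9655/98, 14145/98]
→ [75, 99, 144]

query (0,1) [L1,L2,L3] — begin 0,0,0
after L1 α=2/3: [14/3, 136, 118]
after L2 α=0: [14/3, 136, 118]
after L3 α=2/3: [782/9, 628/3, 200]
rounded: [87, 209, 200]

at x=1,y=0 over L1,L2,L3:
after L1 α=1/2: [97, 94, 221/2]
after L2 α=5/8: [353/4, 1077/8, 2713/16]
after L3 α=1/2: [825/8, 1781/16, 3209/32]
rounded: [103, 111, 100]

at x=0,y=0 over L1,L2,L3,L4:
after L1 α=2/3: [62/3, 74, 118]
after L2 α=4/5: [2474/15, 78, 782/5]
after L3 α=1/2: [5489/30, 309/2, 696/5]
after L4 α=1/4: [7999/40, 1137/8, 2823/20]
= [200, 142, 141]

at x=1,y=3 over L1,L2,L3,L4:
+L1 (α=1/3) → [190/3, 242/3, 238/3]
+L2 (α=2/5) → [564/5, 512/5, 578/5]
+L3 (α=1/3) → [1213/15, 1894/15, 1646/15]
+L4 (α=3/5) → [4181/75, 6668/75, 14587/75]
rounded: [56, 89, 194]

(1,1) stack=L1,L2,L3,L4; from [0,0,0]:
after L1 α=1/5: [14/5, 208/5, 37]
after L2 α=3/4: [311/5, 1573/20, 73/4]
after L3 α=5/6: [937/10, 2491/40, 211/8]
after L4 α=6/7: [5077/70, 19531/280, 9955/56]
rounded: [73, 70, 178]

at x=2,y=0 over L1,L2:
L1 α=3/4: [21/2, 135, 363/2]
L2 α=1/5: [97/5, 628/5, 781/5]
= [19, 126, 156]


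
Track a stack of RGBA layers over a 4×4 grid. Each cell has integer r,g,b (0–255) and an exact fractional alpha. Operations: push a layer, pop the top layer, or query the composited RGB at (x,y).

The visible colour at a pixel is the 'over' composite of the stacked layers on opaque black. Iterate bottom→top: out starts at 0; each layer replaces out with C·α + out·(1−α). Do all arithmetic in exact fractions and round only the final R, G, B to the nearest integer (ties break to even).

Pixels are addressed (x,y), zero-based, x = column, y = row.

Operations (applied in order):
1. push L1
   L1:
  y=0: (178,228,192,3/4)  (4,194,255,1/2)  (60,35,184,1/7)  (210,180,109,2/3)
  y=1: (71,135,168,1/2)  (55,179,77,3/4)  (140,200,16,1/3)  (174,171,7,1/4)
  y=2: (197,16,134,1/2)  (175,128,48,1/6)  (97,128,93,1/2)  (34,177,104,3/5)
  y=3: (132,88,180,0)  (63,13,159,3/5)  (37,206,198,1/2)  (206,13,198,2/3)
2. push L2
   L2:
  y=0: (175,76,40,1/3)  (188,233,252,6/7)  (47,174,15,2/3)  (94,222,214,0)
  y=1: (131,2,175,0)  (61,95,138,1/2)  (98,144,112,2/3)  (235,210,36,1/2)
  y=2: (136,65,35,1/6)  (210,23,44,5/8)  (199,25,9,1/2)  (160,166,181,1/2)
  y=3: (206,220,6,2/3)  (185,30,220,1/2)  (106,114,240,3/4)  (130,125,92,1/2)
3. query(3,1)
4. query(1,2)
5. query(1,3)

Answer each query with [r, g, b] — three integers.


at x=3,y=1 over L1,L2:
after L1 α=1/4: [87/2, 171/4, 7/4]
after L2 α=1/2: [557/4, 1011/8, 151/8]
= [139, 126, 19]

query (1,2) [L1,L2] — begin 0,0,0
after L1 α=1/6: [175/6, 64/3, 8]
after L2 α=5/8: [2275/16, 179/8, 61/2]
= [142, 22, 30]

at x=1,y=3 over L1,L2:
L1 α=3/5: [189/5, 39/5, 477/5]
L2 α=1/2: [557/5, 189/10, 1577/10]
rounded: [111, 19, 158]


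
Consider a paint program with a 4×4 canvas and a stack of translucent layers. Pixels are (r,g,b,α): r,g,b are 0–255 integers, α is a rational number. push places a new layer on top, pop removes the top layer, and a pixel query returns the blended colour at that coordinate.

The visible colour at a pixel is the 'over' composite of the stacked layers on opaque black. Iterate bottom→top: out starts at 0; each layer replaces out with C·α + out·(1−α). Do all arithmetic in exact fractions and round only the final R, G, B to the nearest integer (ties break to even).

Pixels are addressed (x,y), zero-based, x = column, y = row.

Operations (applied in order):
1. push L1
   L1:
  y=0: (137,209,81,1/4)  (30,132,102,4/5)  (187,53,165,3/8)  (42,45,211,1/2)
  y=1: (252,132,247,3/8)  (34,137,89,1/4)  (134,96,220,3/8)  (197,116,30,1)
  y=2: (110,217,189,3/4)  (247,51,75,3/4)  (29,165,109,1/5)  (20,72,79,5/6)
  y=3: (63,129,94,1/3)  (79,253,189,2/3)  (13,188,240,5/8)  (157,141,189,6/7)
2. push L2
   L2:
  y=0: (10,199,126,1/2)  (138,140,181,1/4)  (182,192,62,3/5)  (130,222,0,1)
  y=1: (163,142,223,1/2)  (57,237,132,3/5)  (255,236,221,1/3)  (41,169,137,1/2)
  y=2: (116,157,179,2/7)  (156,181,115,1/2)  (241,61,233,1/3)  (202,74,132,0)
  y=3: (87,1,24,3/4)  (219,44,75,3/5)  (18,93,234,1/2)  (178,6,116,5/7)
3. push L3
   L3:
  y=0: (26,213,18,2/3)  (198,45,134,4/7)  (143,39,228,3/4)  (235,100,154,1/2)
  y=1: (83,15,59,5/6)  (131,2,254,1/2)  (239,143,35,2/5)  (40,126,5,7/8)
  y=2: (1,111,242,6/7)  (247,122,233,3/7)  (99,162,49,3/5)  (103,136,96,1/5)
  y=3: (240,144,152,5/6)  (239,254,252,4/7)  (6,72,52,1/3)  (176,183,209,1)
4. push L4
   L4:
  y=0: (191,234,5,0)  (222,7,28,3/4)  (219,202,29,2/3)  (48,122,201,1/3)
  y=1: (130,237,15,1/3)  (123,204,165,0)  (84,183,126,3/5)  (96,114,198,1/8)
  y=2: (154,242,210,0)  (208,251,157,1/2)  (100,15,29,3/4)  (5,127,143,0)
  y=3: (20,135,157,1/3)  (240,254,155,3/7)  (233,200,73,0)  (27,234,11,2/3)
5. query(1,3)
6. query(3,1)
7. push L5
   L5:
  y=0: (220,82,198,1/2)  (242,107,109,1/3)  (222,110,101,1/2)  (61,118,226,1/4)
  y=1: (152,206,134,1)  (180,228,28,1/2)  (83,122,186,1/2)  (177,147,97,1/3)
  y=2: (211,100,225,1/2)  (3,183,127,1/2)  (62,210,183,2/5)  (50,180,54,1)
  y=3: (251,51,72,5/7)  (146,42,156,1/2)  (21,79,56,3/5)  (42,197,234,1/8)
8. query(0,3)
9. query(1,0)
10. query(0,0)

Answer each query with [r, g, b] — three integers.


at x=1,y=3 over L1,L2,L3,L4:
+L1 (α=2/3) → [158/3, 506/3, 126]
+L2 (α=3/5) → [2287/15, 1408/15, 477/5]
+L3 (α=4/7) → [7067/35, 6488/35, 6471/35]
+L4 (α=3/7) → [53468/245, 52622/245, 42159/245]
→ [218, 215, 172]

query (3,1) [L1,L2,L3,L4] — begin 0,0,0
L1 α=1: [197, 116, 30]
L2 α=1/2: [119, 285/2, 167/2]
L3 α=7/8: [399/8, 2049/16, 237/16]
L4 α=1/8: [3561/64, 16167/128, 4827/128]
= [56, 126, 38]

at x=0,y=3 over L1,L2,L3,L4,L5:
+L1 (α=1/3) → [21, 43, 94/3]
+L2 (α=3/4) → [141/2, 23/2, 155/6]
+L3 (α=5/6) → [847/4, 1463/12, 4715/36]
+L4 (α=1/3) → [887/6, 2273/18, 7541/54]
+L5 (α=5/7) → [4652/21, 4568/63, 17261/189]
= [222, 73, 91]

(1,0) stack=L1,L2,L3,L4,L5; from [0,0,0]:
L1 α=4/5: [24, 528/5, 408/5]
L2 α=1/4: [105/2, 571/5, 2129/20]
L3 α=4/7: [1899/14, 2613/35, 17107/140]
L4 α=3/4: [11223/56, 837/35, 28867/560]
L5 α=1/3: [17999/84, 5419/105, 59387/840]
rounded: [214, 52, 71]

query (0,0) [L1,L2,L3,L4,L5] — begin 0,0,0
+L1 (α=1/4) → [137/4, 209/4, 81/4]
+L2 (α=1/2) → [177/8, 1005/8, 585/8]
+L3 (α=2/3) → [593/24, 1471/8, 291/8]
+L4 (α=0) → [593/24, 1471/8, 291/8]
+L5 (α=1/2) → [5873/48, 2127/16, 1875/16]
→ [122, 133, 117]


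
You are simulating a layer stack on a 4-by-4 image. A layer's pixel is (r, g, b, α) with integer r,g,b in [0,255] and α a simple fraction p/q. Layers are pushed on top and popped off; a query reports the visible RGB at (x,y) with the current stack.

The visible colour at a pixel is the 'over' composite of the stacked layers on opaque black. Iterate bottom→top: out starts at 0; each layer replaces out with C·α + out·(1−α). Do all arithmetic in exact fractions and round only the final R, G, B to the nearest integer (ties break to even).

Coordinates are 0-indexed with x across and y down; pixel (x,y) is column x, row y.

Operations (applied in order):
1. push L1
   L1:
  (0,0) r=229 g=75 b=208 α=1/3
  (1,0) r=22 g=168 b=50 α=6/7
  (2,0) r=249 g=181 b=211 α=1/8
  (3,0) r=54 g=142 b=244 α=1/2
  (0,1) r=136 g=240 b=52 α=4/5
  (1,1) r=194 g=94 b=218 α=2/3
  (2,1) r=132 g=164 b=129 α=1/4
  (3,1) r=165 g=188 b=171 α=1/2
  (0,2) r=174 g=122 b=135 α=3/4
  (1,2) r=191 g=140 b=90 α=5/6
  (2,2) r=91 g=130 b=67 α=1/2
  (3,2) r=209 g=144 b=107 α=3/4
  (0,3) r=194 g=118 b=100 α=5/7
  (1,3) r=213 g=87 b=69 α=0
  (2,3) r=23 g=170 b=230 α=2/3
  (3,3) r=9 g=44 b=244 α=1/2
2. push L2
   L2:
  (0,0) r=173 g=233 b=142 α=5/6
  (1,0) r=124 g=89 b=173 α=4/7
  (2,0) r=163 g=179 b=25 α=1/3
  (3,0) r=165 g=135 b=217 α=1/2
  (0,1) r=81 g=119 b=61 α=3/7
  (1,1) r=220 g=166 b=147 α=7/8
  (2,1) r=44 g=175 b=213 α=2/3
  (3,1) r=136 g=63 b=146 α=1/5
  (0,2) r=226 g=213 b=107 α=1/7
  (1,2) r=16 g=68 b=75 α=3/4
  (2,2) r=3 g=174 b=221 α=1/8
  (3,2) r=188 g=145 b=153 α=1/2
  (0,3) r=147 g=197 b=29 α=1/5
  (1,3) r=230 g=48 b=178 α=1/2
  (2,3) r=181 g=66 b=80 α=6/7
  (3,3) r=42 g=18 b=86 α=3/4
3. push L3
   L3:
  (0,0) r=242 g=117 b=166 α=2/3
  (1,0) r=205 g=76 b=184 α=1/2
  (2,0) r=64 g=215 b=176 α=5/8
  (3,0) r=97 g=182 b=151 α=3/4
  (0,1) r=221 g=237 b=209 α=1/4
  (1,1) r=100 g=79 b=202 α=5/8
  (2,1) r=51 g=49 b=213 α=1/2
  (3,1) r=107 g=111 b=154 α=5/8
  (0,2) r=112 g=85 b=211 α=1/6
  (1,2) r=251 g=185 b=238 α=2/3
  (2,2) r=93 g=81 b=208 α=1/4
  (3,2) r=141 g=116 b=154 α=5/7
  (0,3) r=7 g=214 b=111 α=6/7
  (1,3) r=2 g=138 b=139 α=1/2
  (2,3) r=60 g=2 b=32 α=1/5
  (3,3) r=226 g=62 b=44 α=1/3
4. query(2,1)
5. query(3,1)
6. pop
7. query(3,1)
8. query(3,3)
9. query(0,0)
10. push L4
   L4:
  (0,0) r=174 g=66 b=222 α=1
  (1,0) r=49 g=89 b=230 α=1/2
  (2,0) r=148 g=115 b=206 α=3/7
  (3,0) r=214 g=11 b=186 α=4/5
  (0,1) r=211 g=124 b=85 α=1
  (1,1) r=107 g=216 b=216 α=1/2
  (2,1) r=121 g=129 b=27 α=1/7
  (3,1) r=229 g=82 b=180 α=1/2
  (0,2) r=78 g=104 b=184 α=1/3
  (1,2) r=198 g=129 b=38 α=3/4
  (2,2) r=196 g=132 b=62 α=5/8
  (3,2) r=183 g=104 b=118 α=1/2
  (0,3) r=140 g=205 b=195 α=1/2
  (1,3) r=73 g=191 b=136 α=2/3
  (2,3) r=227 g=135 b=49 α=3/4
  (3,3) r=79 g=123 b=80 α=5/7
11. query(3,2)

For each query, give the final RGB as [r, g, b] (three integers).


(2,1) stack=L1,L2,L3; from [0,0,0]:
L1 α=1/4: [33, 41, 129/4]
L2 α=2/3: [121/3, 391/3, 611/4]
L3 α=1/2: [137/3, 269/3, 1463/8]
→ [46, 90, 183]

query (3,1) [L1,L2,L3] — begin 0,0,0
after L1 α=1/2: [165/2, 94, 171/2]
after L2 α=1/5: [466/5, 439/5, 488/5]
after L3 α=5/8: [4073/40, 1023/10, 2657/20]
rounded: [102, 102, 133]

at x=3,y=1 over L1,L2:
+L1 (α=1/2) → [165/2, 94, 171/2]
+L2 (α=1/5) → [466/5, 439/5, 488/5]
= [93, 88, 98]

at x=3,y=3 over L1,L2:
L1 α=1/2: [9/2, 22, 122]
L2 α=3/4: [261/8, 19, 95]
= [33, 19, 95]

(0,0) stack=L1,L2; from [0,0,0]:
+L1 (α=1/3) → [229/3, 25, 208/3]
+L2 (α=5/6) → [1412/9, 595/3, 1169/9]
→ [157, 198, 130]

at x=3,y=2 over L1,L2,L4:
after L1 α=3/4: [627/4, 108, 321/4]
after L2 α=1/2: [1379/8, 253/2, 933/8]
after L4 α=1/2: [2843/16, 461/4, 1877/16]
= [178, 115, 117]


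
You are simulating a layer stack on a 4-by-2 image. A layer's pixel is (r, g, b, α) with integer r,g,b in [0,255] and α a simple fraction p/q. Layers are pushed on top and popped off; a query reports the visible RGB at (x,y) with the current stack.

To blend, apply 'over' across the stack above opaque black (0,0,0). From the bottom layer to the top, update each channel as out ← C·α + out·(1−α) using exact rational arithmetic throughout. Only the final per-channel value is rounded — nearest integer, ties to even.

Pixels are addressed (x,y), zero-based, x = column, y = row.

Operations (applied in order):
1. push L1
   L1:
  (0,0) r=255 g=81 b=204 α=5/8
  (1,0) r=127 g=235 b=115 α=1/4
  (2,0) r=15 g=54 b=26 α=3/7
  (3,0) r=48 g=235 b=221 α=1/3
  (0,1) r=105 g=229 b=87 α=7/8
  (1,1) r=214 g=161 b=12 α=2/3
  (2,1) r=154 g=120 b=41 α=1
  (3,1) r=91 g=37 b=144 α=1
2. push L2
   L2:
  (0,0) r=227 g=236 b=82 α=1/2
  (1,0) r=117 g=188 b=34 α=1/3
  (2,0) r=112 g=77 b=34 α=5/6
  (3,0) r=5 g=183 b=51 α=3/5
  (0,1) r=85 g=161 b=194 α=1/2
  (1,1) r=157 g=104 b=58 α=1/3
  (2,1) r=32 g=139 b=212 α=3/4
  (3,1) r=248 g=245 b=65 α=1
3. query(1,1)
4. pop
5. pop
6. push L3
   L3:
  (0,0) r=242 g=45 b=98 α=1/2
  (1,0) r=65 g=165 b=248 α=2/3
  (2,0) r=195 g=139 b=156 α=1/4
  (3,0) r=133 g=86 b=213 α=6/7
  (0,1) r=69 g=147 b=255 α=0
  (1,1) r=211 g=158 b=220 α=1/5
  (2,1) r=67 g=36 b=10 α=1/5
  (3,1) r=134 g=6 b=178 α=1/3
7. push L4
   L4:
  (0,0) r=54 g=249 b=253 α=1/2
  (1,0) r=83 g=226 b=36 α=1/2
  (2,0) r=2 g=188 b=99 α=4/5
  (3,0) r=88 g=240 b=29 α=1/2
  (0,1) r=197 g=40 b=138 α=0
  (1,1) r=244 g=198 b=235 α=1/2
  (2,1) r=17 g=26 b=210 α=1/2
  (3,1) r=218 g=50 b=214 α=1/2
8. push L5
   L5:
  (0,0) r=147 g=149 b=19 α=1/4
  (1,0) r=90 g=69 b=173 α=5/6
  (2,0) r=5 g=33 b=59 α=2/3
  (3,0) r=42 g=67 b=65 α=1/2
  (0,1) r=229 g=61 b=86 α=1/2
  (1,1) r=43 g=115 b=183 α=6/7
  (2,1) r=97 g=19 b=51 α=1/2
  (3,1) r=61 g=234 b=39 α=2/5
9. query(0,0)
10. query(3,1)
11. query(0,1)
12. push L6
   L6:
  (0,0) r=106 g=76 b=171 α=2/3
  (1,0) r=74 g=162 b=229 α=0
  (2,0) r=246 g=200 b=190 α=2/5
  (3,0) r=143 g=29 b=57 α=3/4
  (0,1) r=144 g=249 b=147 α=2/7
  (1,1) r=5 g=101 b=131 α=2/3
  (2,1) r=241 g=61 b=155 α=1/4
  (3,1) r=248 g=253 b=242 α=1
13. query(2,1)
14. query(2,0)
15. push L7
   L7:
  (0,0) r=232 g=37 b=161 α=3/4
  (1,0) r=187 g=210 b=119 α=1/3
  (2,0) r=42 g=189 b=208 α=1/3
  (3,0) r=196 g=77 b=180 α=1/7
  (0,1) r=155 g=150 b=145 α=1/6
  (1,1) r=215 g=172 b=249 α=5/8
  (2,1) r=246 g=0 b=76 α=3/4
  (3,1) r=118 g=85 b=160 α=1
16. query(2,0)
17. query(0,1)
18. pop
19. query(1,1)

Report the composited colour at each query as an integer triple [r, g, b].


query (1,1) [L1,L2] — begin 0,0,0
L1 α=2/3: [428/3, 322/3, 8]
L2 α=1/3: [1327/9, 956/9, 74/3]
rounded: [147, 106, 25]

query (0,0) [L3,L4,L5] — begin 0,0,0
+L3 (α=1/2) → [121, 45/2, 49]
+L4 (α=1/2) → [175/2, 543/4, 151]
+L5 (α=1/4) → [819/8, 2225/16, 118]
= [102, 139, 118]

query (3,1) [L3,L4,L5] — begin 0,0,0
+L3 (α=1/3) → [134/3, 2, 178/3]
+L4 (α=1/2) → [394/3, 26, 410/3]
+L5 (α=2/5) → [516/5, 546/5, 488/5]
rounded: [103, 109, 98]

(0,1) stack=L3,L4,L5; from [0,0,0]:
after L3 α=0: [0, 0, 0]
after L4 α=0: [0, 0, 0]
after L5 α=1/2: [229/2, 61/2, 43]
→ [114, 30, 43]

query (2,1) [L3,L4,L5,L6] — begin 0,0,0
L3 α=1/5: [67/5, 36/5, 2]
L4 α=1/2: [76/5, 83/5, 106]
L5 α=1/2: [561/10, 89/5, 157/2]
L6 α=1/4: [4093/40, 143/5, 781/8]
rounded: [102, 29, 98]

query (2,0) [L3,L4,L5,L6] — begin 0,0,0
+L3 (α=1/4) → [195/4, 139/4, 39]
+L4 (α=4/5) → [227/20, 3147/20, 87]
+L5 (α=2/3) → [427/60, 1489/20, 205/3]
+L6 (α=2/5) → [10267/100, 12467/100, 117]
= [103, 125, 117]

(2,0) stack=L3,L4,L5,L6,L7; from [0,0,0]:
L3 α=1/4: [195/4, 139/4, 39]
L4 α=4/5: [227/20, 3147/20, 87]
L5 α=2/3: [427/60, 1489/20, 205/3]
L6 α=2/5: [10267/100, 12467/100, 117]
L7 α=1/3: [12367/150, 21917/150, 442/3]
= [82, 146, 147]

at x=0,y=1 over L3,L4,L5,L6,L7:
after L3 α=0: [0, 0, 0]
after L4 α=0: [0, 0, 0]
after L5 α=1/2: [229/2, 61/2, 43]
after L6 α=2/7: [1721/14, 1301/14, 509/7]
after L7 α=1/6: [10775/84, 8605/84, 1780/21]
→ [128, 102, 85]

at x=1,y=1 over L3,L4,L5,L6:
after L3 α=1/5: [211/5, 158/5, 44]
after L4 α=1/2: [1431/10, 574/5, 279/2]
after L5 α=6/7: [573/10, 4024/35, 2475/14]
after L6 α=2/3: [673/30, 3698/35, 6143/42]
rounded: [22, 106, 146]


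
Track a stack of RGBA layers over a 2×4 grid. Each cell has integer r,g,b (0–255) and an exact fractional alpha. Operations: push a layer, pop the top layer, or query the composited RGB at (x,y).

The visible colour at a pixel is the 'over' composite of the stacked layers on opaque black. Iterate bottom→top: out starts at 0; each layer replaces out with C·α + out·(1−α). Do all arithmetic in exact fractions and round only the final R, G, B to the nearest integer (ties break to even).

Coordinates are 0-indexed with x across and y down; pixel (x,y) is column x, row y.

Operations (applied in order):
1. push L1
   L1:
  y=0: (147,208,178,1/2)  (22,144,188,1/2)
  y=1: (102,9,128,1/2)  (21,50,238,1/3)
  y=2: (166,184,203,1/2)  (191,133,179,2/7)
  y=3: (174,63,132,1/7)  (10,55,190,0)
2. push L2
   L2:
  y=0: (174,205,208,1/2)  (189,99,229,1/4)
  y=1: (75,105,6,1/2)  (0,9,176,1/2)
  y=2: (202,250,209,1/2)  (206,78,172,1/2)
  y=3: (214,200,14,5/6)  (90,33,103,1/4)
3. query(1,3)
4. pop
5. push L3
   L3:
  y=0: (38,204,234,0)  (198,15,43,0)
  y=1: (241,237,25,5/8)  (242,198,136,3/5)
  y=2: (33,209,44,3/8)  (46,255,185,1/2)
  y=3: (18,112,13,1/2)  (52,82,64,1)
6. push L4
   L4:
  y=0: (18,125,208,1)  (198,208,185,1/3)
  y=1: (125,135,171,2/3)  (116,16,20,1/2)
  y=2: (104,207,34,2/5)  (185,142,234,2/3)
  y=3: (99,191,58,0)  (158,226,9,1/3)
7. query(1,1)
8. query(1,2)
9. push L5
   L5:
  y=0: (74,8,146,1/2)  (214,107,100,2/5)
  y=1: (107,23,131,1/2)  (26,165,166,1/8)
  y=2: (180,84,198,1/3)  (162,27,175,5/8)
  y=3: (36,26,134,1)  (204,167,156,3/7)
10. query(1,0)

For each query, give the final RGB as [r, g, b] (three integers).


query (1,3) [L1,L2] — begin 0,0,0
after L1 α=0: [0, 0, 0]
after L2 α=1/4: [45/2, 33/4, 103/4]
rounded: [22, 8, 26]

query (1,1) [L1,L3,L4] — begin 0,0,0
+L1 (α=1/3) → [7, 50/3, 238/3]
+L3 (α=3/5) → [148, 1882/15, 340/3]
+L4 (α=1/2) → [132, 1061/15, 200/3]
rounded: [132, 71, 67]

(1,2) stack=L1,L3,L4; from [0,0,0]:
+L1 (α=2/7) → [382/7, 38, 358/7]
+L3 (α=1/2) → [352/7, 293/2, 1653/14]
+L4 (α=2/3) → [2942/21, 287/2, 2735/14]
rounded: [140, 144, 195]

at x=1,y=0 over L1,L3,L4,L5:
L1 α=1/2: [11, 72, 94]
L3 α=0: [11, 72, 94]
L4 α=1/3: [220/3, 352/3, 373/3]
L5 α=2/5: [648/5, 566/5, 573/5]
= [130, 113, 115]


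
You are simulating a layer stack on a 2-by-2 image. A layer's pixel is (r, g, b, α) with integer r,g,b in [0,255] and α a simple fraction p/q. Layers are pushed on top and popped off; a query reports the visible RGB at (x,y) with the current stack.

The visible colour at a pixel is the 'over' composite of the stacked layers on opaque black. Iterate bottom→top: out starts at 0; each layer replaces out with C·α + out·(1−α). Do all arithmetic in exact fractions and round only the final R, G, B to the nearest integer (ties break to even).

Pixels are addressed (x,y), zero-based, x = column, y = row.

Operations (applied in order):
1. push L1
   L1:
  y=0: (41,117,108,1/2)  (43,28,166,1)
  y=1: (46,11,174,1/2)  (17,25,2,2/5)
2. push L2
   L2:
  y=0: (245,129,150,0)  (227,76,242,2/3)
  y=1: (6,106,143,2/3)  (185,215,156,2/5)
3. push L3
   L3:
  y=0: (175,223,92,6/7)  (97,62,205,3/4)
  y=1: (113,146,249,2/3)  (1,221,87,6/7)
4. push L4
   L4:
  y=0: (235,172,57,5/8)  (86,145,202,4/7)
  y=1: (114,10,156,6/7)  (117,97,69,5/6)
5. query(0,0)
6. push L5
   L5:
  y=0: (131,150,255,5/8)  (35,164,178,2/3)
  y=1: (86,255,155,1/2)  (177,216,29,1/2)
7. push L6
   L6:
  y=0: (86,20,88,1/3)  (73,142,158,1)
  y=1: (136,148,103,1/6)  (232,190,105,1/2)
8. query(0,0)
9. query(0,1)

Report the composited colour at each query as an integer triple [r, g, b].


(0,0) stack=L1,L2,L3,L4; from [0,0,0]:
after L1 α=1/2: [41/2, 117/2, 54]
after L2 α=0: [41/2, 117/2, 54]
after L3 α=6/7: [2141/14, 399/2, 606/7]
after L4 α=5/8: [22873/112, 2917/16, 3813/56]
→ [204, 182, 68]

at x=0,y=0 over L1,L2,L3,L4,L5,L6:
after L1 α=1/2: [41/2, 117/2, 54]
after L2 α=0: [41/2, 117/2, 54]
after L3 α=6/7: [2141/14, 399/2, 606/7]
after L4 α=5/8: [22873/112, 2917/16, 3813/56]
after L5 α=5/8: [141979/896, 20751/128, 82839/448]
after L6 α=1/3: [60169/448, 22031/192, 102551/672]
= [134, 115, 153]

query (0,1) [L1,L2,L3,L4,L5,L6] — begin 0,0,0
after L1 α=1/2: [23, 11/2, 87]
after L2 α=2/3: [35/3, 145/2, 373/3]
after L3 α=2/3: [713/9, 243/2, 1867/9]
after L4 α=6/7: [6869/63, 363/14, 10291/63]
after L5 α=1/2: [12287/126, 3933/28, 10028/63]
after L6 α=1/6: [78571/756, 23809/168, 56629/378]
→ [104, 142, 150]


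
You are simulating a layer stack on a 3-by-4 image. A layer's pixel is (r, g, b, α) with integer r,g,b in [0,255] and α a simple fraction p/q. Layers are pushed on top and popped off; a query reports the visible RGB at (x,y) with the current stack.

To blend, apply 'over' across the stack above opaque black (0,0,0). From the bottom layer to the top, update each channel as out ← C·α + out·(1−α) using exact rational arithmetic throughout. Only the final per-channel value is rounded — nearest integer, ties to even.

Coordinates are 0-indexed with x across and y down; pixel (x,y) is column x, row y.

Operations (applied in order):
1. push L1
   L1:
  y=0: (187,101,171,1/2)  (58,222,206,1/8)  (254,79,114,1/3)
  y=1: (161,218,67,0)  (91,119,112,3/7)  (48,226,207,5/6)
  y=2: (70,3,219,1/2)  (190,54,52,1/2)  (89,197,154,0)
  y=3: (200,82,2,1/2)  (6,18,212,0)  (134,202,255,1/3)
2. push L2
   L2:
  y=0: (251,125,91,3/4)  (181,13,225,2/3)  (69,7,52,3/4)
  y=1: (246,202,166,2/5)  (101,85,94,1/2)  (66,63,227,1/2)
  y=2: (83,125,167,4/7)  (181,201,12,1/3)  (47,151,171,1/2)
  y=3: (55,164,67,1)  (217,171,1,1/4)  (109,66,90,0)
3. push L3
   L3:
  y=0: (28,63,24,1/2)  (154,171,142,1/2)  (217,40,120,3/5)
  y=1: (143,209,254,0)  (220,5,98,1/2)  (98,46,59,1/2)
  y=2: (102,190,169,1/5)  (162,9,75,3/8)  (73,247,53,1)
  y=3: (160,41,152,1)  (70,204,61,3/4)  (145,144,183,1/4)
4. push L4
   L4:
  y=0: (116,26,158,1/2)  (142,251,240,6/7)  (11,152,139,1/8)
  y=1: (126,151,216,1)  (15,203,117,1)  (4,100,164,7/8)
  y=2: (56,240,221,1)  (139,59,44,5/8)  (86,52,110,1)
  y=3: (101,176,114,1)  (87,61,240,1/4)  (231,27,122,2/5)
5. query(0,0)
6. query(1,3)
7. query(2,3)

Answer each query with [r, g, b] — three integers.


at x=0,y=0 over L1,L2,L3,L4:
+L1 (α=1/2) → [187/2, 101/2, 171/2]
+L2 (α=3/4) → [1693/8, 851/8, 717/8]
+L3 (α=1/2) → [1917/16, 1355/16, 909/16]
+L4 (α=1/2) → [3773/32, 1771/32, 3437/32]
rounded: [118, 55, 107]

at x=1,y=3 over L1,L2,L3,L4:
after L1 α=0: [0, 0, 0]
after L2 α=1/4: [217/4, 171/4, 1/4]
after L3 α=3/4: [1057/16, 2619/16, 733/16]
after L4 α=1/4: [4563/64, 8833/64, 6039/64]
= [71, 138, 94]

(2,3) stack=L1,L2,L3,L4; from [0,0,0]:
+L1 (α=1/3) → [134/3, 202/3, 85]
+L2 (α=0) → [134/3, 202/3, 85]
+L3 (α=1/4) → [279/4, 173/2, 219/2]
+L4 (α=2/5) → [537/4, 627/10, 229/2]
rounded: [134, 63, 114]


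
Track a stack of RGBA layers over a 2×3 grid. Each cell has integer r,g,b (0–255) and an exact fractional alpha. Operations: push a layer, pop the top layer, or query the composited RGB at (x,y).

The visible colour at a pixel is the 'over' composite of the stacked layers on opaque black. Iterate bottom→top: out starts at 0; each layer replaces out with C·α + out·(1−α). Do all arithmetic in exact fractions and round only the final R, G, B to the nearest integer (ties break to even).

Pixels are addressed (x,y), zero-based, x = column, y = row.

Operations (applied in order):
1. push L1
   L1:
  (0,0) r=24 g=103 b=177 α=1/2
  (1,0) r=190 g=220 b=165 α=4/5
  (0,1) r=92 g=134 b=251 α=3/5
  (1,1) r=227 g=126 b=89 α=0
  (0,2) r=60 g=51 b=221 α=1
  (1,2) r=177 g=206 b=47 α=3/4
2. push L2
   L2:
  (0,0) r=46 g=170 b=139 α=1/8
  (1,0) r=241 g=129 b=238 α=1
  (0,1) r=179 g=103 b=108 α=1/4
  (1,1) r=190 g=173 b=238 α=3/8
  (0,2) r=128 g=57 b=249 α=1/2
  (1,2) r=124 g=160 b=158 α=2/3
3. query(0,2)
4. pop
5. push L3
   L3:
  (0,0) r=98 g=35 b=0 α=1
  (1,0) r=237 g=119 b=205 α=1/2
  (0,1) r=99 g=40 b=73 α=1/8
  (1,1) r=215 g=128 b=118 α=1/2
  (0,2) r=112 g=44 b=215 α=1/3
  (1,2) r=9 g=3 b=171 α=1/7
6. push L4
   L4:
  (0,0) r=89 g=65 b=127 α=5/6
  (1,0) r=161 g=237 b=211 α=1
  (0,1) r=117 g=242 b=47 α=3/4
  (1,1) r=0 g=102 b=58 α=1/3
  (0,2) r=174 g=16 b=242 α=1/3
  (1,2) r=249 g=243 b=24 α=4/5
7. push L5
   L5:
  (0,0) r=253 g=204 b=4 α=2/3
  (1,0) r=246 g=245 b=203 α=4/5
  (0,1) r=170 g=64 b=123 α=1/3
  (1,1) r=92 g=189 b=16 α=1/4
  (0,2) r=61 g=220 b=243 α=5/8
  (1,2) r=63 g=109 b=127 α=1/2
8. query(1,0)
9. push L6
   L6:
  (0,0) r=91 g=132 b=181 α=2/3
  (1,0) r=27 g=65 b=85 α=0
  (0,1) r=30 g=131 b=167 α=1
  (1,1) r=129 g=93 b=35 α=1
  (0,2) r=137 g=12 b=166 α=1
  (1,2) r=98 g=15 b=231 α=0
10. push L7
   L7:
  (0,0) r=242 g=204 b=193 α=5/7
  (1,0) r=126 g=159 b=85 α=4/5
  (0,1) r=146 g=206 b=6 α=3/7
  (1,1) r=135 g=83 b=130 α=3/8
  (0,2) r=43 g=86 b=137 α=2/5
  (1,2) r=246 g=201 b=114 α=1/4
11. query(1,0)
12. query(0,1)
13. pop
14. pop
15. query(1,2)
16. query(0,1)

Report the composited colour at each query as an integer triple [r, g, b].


at x=0,y=2 over L1,L2:
L1 α=1: [60, 51, 221]
L2 α=1/2: [94, 54, 235]
rounded: [94, 54, 235]

query (1,0) [L1,L3,L4,L5] — begin 0,0,0
+L1 (α=4/5) → [152, 176, 132]
+L3 (α=1/2) → [389/2, 295/2, 337/2]
+L4 (α=1) → [161, 237, 211]
+L5 (α=4/5) → [229, 1217/5, 1023/5]
→ [229, 243, 205]

at x=1,y=0 over L1,L3,L4,L5,L6,L7:
L1 α=4/5: [152, 176, 132]
L3 α=1/2: [389/2, 295/2, 337/2]
L4 α=1: [161, 237, 211]
L5 α=4/5: [229, 1217/5, 1023/5]
L6 α=0: [229, 1217/5, 1023/5]
L7 α=4/5: [733/5, 4397/25, 2723/25]
→ [147, 176, 109]

query (0,1) [L1,L3,L4,L5,L6,L7] — begin 0,0,0
after L1 α=3/5: [276/5, 402/5, 753/5]
after L3 α=1/8: [2427/40, 1507/20, 1409/10]
after L4 α=3/4: [16467/160, 16027/80, 2819/40]
after L5 α=1/3: [30067/240, 18587/120, 5279/60]
after L6 α=1: [30, 131, 167]
after L7 α=3/7: [558/7, 1142/7, 98]
→ [80, 163, 98]

query (1,2) [L1,L3,L4,L5] — begin 0,0,0
after L1 α=3/4: [531/4, 309/2, 141/4]
after L3 α=1/7: [1611/14, 930/7, 765/14]
after L4 α=4/5: [3111/14, 7734/35, 2109/70]
after L5 α=1/2: [3993/28, 11549/70, 10999/140]
= [143, 165, 79]

at x=0,y=1 over L1,L3,L4,L5:
+L1 (α=3/5) → [276/5, 402/5, 753/5]
+L3 (α=1/8) → [2427/40, 1507/20, 1409/10]
+L4 (α=3/4) → [16467/160, 16027/80, 2819/40]
+L5 (α=1/3) → [30067/240, 18587/120, 5279/60]
= [125, 155, 88]


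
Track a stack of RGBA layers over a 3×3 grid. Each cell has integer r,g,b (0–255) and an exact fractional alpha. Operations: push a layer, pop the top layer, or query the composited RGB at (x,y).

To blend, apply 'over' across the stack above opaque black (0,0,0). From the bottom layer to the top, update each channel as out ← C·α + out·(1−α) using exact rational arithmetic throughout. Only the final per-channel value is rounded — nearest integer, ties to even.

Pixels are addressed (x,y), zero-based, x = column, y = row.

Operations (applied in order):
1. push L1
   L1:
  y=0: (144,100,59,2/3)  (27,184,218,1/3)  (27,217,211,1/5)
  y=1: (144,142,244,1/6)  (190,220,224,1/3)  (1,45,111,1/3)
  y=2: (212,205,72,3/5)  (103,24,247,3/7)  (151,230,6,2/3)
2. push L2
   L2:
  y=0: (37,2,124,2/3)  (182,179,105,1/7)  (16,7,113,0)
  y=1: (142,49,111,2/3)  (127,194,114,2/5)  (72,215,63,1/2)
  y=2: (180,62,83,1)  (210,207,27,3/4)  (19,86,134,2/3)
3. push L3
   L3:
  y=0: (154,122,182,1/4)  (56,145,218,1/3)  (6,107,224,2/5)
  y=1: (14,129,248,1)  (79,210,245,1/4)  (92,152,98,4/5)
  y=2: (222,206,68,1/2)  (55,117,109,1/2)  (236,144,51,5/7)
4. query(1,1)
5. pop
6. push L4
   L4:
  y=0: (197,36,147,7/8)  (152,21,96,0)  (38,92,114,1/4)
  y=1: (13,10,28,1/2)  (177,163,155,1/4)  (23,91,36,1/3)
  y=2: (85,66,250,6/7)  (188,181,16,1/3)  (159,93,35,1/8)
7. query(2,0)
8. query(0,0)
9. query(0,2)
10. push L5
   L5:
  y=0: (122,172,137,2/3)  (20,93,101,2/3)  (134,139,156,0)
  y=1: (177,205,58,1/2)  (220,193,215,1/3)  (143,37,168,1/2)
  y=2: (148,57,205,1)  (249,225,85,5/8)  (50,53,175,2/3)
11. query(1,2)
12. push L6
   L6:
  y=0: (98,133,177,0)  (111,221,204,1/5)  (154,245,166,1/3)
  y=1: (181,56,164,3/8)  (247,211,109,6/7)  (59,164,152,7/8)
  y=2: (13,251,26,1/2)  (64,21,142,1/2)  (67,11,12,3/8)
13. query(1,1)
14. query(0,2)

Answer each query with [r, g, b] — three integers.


(1,1) stack=L1,L2,L3; from [0,0,0]:
L1 α=1/3: [190/3, 220/3, 224/3]
L2 α=2/5: [444/5, 608/5, 452/5]
L3 α=1/4: [1727/20, 1437/10, 2581/20]
rounded: [86, 144, 129]

(2,0) stack=L1,L2,L4; from [0,0,0]:
+L1 (α=1/5) → [27/5, 217/5, 211/5]
+L2 (α=0) → [27/5, 217/5, 211/5]
+L4 (α=1/4) → [271/20, 1111/20, 1203/20]
→ [14, 56, 60]

query (0,0) [L1,L2,L4] — begin 0,0,0
L1 α=2/3: [96, 200/3, 118/3]
L2 α=2/3: [170/3, 212/9, 862/9]
L4 α=7/8: [4307/24, 310/9, 10123/72]
rounded: [179, 34, 141]

(0,2) stack=L1,L2,L4; from [0,0,0]:
after L1 α=3/5: [636/5, 123, 216/5]
after L2 α=1: [180, 62, 83]
after L4 α=6/7: [690/7, 458/7, 1583/7]
= [99, 65, 226]

(1,2) stack=L1,L2,L4,L5; from [0,0,0]:
L1 α=3/7: [309/7, 72/7, 741/7]
L2 α=3/4: [4719/28, 4419/28, 327/7]
L4 α=1/3: [7351/42, 6953/42, 766/21]
L5 α=5/8: [24781/112, 22703/112, 3741/56]
rounded: [221, 203, 67]

query (1,1) [L1,L2,L4,L5,L6] — begin 0,0,0
L1 α=1/3: [190/3, 220/3, 224/3]
L2 α=2/5: [444/5, 608/5, 452/5]
L4 α=1/4: [2217/20, 2639/20, 2131/20]
L5 α=1/3: [4417/30, 1523/10, 1427/10]
L6 α=6/7: [48877/210, 14183/70, 7967/70]
→ [233, 203, 114]

(0,2) stack=L1,L2,L4,L5,L6; from [0,0,0]:
L1 α=3/5: [636/5, 123, 216/5]
L2 α=1: [180, 62, 83]
L4 α=6/7: [690/7, 458/7, 1583/7]
L5 α=1: [148, 57, 205]
L6 α=1/2: [161/2, 154, 231/2]
rounded: [80, 154, 116]


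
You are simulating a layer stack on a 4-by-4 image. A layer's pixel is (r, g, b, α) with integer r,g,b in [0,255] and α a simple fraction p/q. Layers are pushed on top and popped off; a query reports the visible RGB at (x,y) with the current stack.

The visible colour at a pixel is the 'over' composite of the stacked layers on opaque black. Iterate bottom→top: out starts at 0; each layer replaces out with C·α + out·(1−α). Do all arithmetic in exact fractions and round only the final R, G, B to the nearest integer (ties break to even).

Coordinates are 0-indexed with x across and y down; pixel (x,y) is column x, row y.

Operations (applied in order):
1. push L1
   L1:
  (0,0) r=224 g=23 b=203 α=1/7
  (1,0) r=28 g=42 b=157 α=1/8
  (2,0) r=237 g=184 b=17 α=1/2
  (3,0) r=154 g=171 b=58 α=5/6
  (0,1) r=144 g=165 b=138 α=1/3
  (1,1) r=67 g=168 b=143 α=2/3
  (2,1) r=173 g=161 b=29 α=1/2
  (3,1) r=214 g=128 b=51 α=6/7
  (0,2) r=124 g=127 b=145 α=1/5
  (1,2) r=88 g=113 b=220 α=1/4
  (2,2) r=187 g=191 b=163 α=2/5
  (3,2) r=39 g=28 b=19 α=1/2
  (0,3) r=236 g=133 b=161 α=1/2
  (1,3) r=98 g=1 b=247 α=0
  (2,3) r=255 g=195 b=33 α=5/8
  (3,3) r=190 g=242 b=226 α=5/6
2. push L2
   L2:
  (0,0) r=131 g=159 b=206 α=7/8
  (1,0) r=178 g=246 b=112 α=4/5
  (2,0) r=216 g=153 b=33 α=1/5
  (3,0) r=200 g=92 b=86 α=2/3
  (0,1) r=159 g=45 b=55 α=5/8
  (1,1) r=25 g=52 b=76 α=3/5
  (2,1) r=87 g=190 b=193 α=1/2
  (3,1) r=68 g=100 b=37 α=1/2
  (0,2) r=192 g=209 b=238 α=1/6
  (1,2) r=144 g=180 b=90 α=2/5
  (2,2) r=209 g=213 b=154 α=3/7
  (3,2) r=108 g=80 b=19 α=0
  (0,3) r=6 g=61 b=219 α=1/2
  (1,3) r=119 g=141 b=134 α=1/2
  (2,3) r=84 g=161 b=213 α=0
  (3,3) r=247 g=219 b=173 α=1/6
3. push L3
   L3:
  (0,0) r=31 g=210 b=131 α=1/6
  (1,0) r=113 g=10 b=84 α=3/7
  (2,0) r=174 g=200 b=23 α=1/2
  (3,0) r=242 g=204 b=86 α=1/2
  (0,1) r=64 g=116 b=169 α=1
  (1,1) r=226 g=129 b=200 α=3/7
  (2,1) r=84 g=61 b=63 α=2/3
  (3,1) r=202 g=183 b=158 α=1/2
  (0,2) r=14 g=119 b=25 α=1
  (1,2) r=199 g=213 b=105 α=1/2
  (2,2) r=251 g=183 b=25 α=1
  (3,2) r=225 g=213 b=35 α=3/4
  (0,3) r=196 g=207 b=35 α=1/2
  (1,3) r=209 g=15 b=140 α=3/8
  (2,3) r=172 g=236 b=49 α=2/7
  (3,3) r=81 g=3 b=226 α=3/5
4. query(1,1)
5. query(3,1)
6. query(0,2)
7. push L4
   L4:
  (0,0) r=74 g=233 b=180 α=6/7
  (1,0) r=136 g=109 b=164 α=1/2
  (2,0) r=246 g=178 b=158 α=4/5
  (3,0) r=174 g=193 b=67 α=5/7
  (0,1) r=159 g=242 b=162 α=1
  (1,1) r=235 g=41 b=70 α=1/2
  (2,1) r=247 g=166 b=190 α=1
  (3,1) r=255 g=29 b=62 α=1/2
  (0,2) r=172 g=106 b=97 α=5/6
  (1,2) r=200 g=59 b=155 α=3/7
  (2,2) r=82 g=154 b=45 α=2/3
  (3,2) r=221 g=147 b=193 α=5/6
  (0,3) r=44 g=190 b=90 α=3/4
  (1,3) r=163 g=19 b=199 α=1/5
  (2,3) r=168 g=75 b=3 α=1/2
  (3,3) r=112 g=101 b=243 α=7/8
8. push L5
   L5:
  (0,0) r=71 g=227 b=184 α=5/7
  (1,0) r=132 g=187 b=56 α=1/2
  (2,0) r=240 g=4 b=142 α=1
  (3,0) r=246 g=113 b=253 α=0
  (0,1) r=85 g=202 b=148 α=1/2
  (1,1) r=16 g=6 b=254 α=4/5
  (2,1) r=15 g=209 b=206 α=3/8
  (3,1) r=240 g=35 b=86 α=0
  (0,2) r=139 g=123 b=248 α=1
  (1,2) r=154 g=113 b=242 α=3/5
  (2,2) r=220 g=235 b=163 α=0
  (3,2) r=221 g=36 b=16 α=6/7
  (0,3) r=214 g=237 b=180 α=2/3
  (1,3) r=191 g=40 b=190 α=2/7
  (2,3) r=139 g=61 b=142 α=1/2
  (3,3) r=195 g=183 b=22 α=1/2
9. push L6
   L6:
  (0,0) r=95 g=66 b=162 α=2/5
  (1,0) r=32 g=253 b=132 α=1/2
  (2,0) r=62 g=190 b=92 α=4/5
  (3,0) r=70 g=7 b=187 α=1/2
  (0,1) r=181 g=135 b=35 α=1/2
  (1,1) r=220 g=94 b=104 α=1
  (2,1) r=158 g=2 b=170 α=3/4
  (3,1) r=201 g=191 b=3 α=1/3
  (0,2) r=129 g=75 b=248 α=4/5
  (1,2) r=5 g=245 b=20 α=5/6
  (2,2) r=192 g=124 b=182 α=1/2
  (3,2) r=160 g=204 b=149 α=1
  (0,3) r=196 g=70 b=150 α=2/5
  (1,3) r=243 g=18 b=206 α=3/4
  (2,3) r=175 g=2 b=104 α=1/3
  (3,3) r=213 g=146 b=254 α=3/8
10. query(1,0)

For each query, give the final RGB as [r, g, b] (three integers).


(1,1) stack=L1,L2,L3; from [0,0,0]:
L1 α=2/3: [134/3, 112, 286/3]
L2 α=3/5: [493/15, 76, 1256/15]
L3 α=3/7: [12142/105, 691/7, 14024/105]
= [116, 99, 134]

query (3,1) [L1,L2,L3] — begin 0,0,0
L1 α=6/7: [1284/7, 768/7, 306/7]
L2 α=1/2: [880/7, 734/7, 565/14]
L3 α=1/2: [1147/7, 2015/14, 2777/28]
→ [164, 144, 99]

query (0,2) [L1,L2,L3] — begin 0,0,0
after L1 α=1/5: [124/5, 127/5, 29]
after L2 α=1/6: [158/3, 56, 383/6]
after L3 α=1: [14, 119, 25]
rounded: [14, 119, 25]

at x=1,y=0 over L1,L2,L3,L4,L5,L6:
after L1 α=1/8: [7/2, 21/4, 157/8]
after L2 α=4/5: [1431/10, 3957/20, 3741/40]
after L3 α=3/7: [651/5, 4107/35, 6261/70]
after L4 α=1/2: [1331/10, 3961/35, 17741/140]
after L5 α=1/2: [2651/20, 5253/35, 25581/280]
after L6 α=1/2: [3291/40, 7054/35, 62541/560]
= [82, 202, 112]


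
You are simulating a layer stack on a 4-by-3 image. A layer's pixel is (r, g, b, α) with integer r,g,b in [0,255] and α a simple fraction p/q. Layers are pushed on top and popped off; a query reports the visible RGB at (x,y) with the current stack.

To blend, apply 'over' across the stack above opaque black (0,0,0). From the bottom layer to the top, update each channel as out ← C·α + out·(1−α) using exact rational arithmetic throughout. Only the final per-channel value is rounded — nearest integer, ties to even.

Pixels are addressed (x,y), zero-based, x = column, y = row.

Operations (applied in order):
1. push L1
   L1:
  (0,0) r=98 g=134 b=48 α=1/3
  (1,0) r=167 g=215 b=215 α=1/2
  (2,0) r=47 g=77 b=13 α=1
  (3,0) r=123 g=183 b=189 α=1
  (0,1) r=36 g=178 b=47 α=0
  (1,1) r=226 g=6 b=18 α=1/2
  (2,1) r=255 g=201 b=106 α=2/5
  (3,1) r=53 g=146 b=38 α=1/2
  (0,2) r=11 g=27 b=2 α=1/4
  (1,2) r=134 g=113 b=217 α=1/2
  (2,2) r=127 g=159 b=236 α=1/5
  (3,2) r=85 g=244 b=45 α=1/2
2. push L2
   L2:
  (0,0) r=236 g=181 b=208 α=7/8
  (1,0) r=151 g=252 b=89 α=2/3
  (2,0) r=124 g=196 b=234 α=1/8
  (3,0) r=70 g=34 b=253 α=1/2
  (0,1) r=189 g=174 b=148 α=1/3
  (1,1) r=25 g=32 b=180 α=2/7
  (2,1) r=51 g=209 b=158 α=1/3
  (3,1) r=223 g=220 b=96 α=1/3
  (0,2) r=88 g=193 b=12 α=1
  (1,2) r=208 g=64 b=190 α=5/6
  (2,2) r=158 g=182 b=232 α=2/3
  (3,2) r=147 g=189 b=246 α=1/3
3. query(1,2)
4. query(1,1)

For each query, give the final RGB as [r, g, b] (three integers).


at x=1,y=2 over L1,L2:
after L1 α=1/2: [67, 113/2, 217/2]
after L2 α=5/6: [369/2, 251/4, 2117/12]
rounded: [184, 63, 176]

at x=1,y=1 over L1,L2:
L1 α=1/2: [113, 3, 9]
L2 α=2/7: [615/7, 79/7, 405/7]
→ [88, 11, 58]


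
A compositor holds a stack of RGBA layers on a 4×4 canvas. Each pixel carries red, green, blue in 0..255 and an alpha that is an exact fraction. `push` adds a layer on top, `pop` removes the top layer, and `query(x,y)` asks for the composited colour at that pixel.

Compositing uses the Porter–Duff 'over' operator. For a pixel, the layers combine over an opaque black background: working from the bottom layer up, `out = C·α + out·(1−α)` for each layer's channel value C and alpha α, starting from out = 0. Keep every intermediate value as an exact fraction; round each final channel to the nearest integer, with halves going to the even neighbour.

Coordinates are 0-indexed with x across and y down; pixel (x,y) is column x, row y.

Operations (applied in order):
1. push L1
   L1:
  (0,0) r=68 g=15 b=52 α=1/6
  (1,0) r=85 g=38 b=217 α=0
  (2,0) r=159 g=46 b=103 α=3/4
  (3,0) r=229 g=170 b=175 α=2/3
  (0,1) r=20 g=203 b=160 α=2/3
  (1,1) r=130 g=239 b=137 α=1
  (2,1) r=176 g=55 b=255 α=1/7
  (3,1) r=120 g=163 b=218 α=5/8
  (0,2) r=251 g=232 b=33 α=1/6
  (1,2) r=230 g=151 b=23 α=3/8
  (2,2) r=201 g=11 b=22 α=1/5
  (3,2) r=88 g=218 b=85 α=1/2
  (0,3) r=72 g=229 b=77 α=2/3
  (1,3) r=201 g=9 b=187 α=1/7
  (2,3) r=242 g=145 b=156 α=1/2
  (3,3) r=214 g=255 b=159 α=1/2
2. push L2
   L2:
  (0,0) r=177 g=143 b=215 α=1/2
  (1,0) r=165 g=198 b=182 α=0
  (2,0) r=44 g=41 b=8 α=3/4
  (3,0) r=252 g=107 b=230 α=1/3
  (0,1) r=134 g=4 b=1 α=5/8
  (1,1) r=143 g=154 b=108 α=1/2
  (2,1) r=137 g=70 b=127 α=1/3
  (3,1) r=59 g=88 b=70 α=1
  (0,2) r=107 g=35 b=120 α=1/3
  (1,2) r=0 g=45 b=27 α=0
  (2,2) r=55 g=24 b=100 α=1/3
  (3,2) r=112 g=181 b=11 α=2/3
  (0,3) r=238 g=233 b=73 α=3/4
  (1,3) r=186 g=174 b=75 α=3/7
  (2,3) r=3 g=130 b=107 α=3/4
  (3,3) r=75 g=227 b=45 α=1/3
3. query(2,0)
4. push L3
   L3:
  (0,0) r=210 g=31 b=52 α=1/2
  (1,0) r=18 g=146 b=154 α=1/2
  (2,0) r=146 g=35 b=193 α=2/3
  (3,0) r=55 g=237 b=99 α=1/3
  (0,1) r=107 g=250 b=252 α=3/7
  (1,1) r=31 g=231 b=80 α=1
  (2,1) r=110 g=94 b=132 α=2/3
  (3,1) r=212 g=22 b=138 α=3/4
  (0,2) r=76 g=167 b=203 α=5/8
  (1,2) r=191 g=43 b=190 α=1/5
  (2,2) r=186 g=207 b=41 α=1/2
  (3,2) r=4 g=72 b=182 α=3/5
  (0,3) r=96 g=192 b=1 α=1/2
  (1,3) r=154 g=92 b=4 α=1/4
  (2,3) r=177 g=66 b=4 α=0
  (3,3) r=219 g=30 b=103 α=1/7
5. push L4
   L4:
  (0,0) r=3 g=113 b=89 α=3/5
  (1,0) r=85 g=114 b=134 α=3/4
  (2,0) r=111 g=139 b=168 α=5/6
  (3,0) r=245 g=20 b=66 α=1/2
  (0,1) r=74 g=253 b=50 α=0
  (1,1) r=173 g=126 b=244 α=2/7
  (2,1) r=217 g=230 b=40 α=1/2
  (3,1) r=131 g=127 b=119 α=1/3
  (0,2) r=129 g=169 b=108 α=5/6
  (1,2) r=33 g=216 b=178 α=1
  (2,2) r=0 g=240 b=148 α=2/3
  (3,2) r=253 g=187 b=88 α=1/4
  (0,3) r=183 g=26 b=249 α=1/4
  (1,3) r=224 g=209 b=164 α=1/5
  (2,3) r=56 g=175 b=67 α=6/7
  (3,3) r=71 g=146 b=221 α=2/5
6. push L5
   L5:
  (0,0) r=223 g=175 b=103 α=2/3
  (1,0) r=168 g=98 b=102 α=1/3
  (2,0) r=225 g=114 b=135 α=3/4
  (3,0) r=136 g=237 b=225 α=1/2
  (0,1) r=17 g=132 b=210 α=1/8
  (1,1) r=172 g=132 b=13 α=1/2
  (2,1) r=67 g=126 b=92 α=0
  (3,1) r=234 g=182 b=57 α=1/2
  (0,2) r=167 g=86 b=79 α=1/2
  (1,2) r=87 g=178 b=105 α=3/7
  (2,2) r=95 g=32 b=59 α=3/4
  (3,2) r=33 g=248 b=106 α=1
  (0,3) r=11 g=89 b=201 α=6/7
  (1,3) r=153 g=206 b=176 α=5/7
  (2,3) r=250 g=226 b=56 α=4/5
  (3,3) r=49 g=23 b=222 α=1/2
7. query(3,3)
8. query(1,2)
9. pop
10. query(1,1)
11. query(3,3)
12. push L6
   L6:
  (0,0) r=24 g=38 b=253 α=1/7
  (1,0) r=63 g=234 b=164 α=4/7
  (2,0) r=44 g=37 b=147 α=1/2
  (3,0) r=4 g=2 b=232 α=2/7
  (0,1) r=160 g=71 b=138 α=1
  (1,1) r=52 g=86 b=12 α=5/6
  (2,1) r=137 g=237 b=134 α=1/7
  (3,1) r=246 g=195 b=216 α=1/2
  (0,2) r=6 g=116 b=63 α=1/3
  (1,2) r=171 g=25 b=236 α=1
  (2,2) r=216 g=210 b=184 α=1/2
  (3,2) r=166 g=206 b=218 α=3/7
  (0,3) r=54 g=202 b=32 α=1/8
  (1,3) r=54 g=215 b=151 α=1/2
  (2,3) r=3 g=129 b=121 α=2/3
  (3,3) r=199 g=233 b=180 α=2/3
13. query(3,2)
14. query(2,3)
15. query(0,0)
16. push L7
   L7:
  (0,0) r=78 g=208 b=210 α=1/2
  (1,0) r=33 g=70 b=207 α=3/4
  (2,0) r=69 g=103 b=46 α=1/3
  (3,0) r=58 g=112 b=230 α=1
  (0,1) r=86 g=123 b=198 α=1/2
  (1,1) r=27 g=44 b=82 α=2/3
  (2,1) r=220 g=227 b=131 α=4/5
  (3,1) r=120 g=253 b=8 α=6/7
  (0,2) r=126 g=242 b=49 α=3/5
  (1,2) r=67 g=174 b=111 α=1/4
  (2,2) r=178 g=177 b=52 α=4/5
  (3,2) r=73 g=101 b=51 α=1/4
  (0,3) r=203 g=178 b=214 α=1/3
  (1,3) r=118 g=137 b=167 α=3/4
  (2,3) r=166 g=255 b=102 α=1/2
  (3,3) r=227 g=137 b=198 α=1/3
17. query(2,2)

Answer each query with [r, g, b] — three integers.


query (2,0) [L1,L2] — begin 0,0,0
L1 α=3/4: [477/4, 69/2, 309/4]
L2 α=3/4: [1005/16, 315/8, 405/16]
= [63, 39, 25]

(3,3) stack=L1,L2,L3,L4,L5; from [0,0,0]:
L1 α=1/2: [107, 255/2, 159/2]
L2 α=1/3: [289/3, 482/3, 68]
L3 α=1/7: [797/7, 142, 73]
L4 α=2/5: [677/7, 718/5, 661/5]
L5 α=1/2: [510/7, 833/10, 1771/10]
rounded: [73, 83, 177]

(1,2) stack=L1,L2,L3,L4,L5; from [0,0,0]:
L1 α=3/8: [345/4, 453/8, 69/8]
L2 α=0: [345/4, 453/8, 69/8]
L3 α=1/5: [536/5, 539/10, 449/10]
L4 α=1: [33, 216, 178]
L5 α=3/7: [393/7, 1398/7, 1027/7]
rounded: [56, 200, 147]

at x=1,y=1 over L1,L2,L3,L4:
after L1 α=1: [130, 239, 137]
after L2 α=1/2: [273/2, 393/2, 245/2]
after L3 α=1: [31, 231, 80]
after L4 α=2/7: [501/7, 201, 888/7]
= [72, 201, 127]

at x=3,y=3 over L1,L2,L3,L4:
after L1 α=1/2: [107, 255/2, 159/2]
after L2 α=1/3: [289/3, 482/3, 68]
after L3 α=1/7: [797/7, 142, 73]
after L4 α=2/5: [677/7, 718/5, 661/5]
rounded: [97, 144, 132]

query (3,2) [L1,L2,L3,L4,L6] — begin 0,0,0
after L1 α=1/2: [44, 109, 85/2]
after L2 α=2/3: [268/3, 157, 43/2]
after L3 α=3/5: [572/15, 106, 589/5]
after L4 α=1/4: [1837/20, 505/4, 2207/20]
after L6 α=3/7: [4327/35, 1123/7, 5477/35]
= [124, 160, 156]

query (2,3) [L1,L2,L3,L4,L6] — begin 0,0,0
after L1 α=1/2: [121, 145/2, 78]
after L2 α=3/4: [65/2, 925/8, 399/4]
after L3 α=0: [65/2, 925/8, 399/4]
after L4 α=6/7: [737/14, 9325/56, 2007/28]
after L6 α=2/3: [821/42, 23773/168, 8783/84]
→ [20, 142, 105]

at x=0,y=0 over L1,L2,L3,L4,L6:
+L1 (α=1/6) → [34/3, 5/2, 26/3]
+L2 (α=1/2) → [565/6, 291/4, 671/6]
+L3 (α=1/2) → [1825/12, 415/8, 983/12]
+L4 (α=3/5) → [1879/30, 1771/20, 517/6]
+L6 (α=1/7) → [1999/35, 5693/70, 110]
= [57, 81, 110]

at x=2,y=2 over L1,L2,L3,L4,L6,L7:
+L1 (α=1/5) → [201/5, 11/5, 22/5]
+L2 (α=1/3) → [677/15, 142/15, 544/15]
+L3 (α=1/2) → [3467/30, 3247/30, 1159/30]
+L4 (α=2/3) → [3467/90, 17647/90, 10039/90]
+L6 (α=1/2) → [22907/180, 36547/180, 26599/180]
+L7 (α=4/5) → [151067/900, 163987/900, 64039/900]
→ [168, 182, 71]
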